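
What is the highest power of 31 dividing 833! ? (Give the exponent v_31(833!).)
v_31(833!) = 26

Legendre's formula: v_p(n!) = Σ_{k ≥ 1} ⌊n / p^k⌋. For p = 31, n = 833, the terms are:
  ⌊833/31^1⌋ = ⌊833/31⌋ = 26
(the next term ⌊833/31^2⌋ = 0, terminating the sum). Summing: v_31(833!) = 26 = 26.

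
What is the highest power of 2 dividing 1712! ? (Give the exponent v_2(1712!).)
v_2(1712!) = 1707

Legendre's formula: v_p(n!) = Σ_{k ≥ 1} ⌊n / p^k⌋. For p = 2, n = 1712, the terms are:
  ⌊1712/2^1⌋ = ⌊1712/2⌋ = 856
  ⌊1712/2^2⌋ = ⌊1712/4⌋ = 428
  ⌊1712/2^3⌋ = ⌊1712/8⌋ = 214
  ⌊1712/2^4⌋ = ⌊1712/16⌋ = 107
  ⌊1712/2^5⌋ = ⌊1712/32⌋ = 53
  ⌊1712/2^6⌋ = ⌊1712/64⌋ = 26
  ⌊1712/2^7⌋ = ⌊1712/128⌋ = 13
  ⌊1712/2^8⌋ = ⌊1712/256⌋ = 6
  ⌊1712/2^9⌋ = ⌊1712/512⌋ = 3
  ⌊1712/2^10⌋ = ⌊1712/1024⌋ = 1
(the next term ⌊1712/2^11⌋ = 0, terminating the sum). Summing: v_2(1712!) = 856 + 428 + 214 + 107 + 53 + 26 + 13 + 6 + 3 + 1 = 1707.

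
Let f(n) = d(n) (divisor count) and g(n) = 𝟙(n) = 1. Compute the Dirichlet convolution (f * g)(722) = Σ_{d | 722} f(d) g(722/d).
(d * 𝟙)(722) = 18

Divisors of 722: [1, 2, 19, 38, 361, 722]. For each d | 722:
  d = 1: d(1) · 𝟙(722/1) = 1 · 1 = 1
  d = 2: d(2) · 𝟙(722/2) = 2 · 1 = 2
  d = 19: d(19) · 𝟙(722/19) = 2 · 1 = 2
  d = 38: d(38) · 𝟙(722/38) = 4 · 1 = 4
  d = 361: d(361) · 𝟙(722/361) = 3 · 1 = 3
  d = 722: d(722) · 𝟙(722/722) = 6 · 1 = 6
Summing: (d * 𝟙)(722) = 1 + 2 + 2 + 4 + 3 + 6 = 18.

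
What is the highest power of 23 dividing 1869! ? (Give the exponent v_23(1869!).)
v_23(1869!) = 84

Legendre's formula: v_p(n!) = Σ_{k ≥ 1} ⌊n / p^k⌋. For p = 23, n = 1869, the terms are:
  ⌊1869/23^1⌋ = ⌊1869/23⌋ = 81
  ⌊1869/23^2⌋ = ⌊1869/529⌋ = 3
(the next term ⌊1869/23^3⌋ = 0, terminating the sum). Summing: v_23(1869!) = 81 + 3 = 84.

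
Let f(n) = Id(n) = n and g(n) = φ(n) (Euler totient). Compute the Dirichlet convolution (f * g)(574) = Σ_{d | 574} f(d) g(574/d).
(Id * φ)(574) = 3159

Divisors of 574: [1, 2, 7, 14, 41, 82, 287, 574]. For each d | 574:
  d = 1: Id(1) · φ(574/1) = 1 · 240 = 240
  d = 2: Id(2) · φ(574/2) = 2 · 240 = 480
  d = 7: Id(7) · φ(574/7) = 7 · 40 = 280
  d = 14: Id(14) · φ(574/14) = 14 · 40 = 560
  d = 41: Id(41) · φ(574/41) = 41 · 6 = 246
  d = 82: Id(82) · φ(574/82) = 82 · 6 = 492
  d = 287: Id(287) · φ(574/287) = 287 · 1 = 287
  d = 574: Id(574) · φ(574/574) = 574 · 1 = 574
Summing: (Id * φ)(574) = 240 + 480 + 280 + 560 + 246 + 492 + 287 + 574 = 3159.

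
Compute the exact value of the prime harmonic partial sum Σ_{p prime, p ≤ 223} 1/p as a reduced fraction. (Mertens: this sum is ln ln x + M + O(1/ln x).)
Σ 1/p = 718699639327957473429492425322377115938612460993073775465130392853544377727917042657991/367009731827331916465034565550136732339800312955331782619462457039988073311157667212930

π(223) = 48, so the primes ≤ 223 are [2, 3, 5, 7, 11, 13, 17, 19, 23, 29, 31, 37, 41, 43, 47, 53, 59, 61, 67, 71, 73, 79, 83, 89, 97, 101, 103, 107, 109, 113, 127, 131, 137, 139, 149, 151, 157, 163, 167, 173, 179, 181, 191, 193, 197, 199, 211, 223]. Summing 1/p over these primes: 718699639327957473429492425322377115938612460993073775465130392853544377727917042657991/367009731827331916465034565550136732339800312955331782619462457039988073311157667212930 ≈ 1.9583. Mertens estimate ln ln(223) + 0.2615 ≈ 1.9492.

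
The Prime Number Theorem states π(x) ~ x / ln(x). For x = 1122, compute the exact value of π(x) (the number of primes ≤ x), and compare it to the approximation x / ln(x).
π(1122) = 187;  x/ln(x) ≈ 159.76;  relative error ≈ 14.56%.

Directly count primes up to 1122: π(1122) = 187. The PNT approximation gives 1122/ln(1122) ≈ 1122/7.02287 ≈ 159.76. Relative error (π(x) − x/ln(x)) / π(x) ≈ 14.56%; the approximation is known to undercount slightly (Li(x) is a better estimate).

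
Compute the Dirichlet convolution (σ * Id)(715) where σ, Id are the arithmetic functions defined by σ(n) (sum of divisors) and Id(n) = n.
(σ * Id)(715) = 6831

Divisors of 715: [1, 5, 11, 13, 55, 65, 143, 715]. For each d | 715:
  d = 1: σ(1) · Id(715/1) = 1 · 715 = 715
  d = 5: σ(5) · Id(715/5) = 6 · 143 = 858
  d = 11: σ(11) · Id(715/11) = 12 · 65 = 780
  d = 13: σ(13) · Id(715/13) = 14 · 55 = 770
  d = 55: σ(55) · Id(715/55) = 72 · 13 = 936
  d = 65: σ(65) · Id(715/65) = 84 · 11 = 924
  d = 143: σ(143) · Id(715/143) = 168 · 5 = 840
  d = 715: σ(715) · Id(715/715) = 1008 · 1 = 1008
Summing: (σ * Id)(715) = 715 + 858 + 780 + 770 + 936 + 924 + 840 + 1008 = 6831.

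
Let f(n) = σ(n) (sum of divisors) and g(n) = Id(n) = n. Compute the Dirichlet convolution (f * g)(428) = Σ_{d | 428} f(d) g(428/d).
(σ * Id)(428) = 3655

Divisors of 428: [1, 2, 4, 107, 214, 428]. For each d | 428:
  d = 1: σ(1) · Id(428/1) = 1 · 428 = 428
  d = 2: σ(2) · Id(428/2) = 3 · 214 = 642
  d = 4: σ(4) · Id(428/4) = 7 · 107 = 749
  d = 107: σ(107) · Id(428/107) = 108 · 4 = 432
  d = 214: σ(214) · Id(428/214) = 324 · 2 = 648
  d = 428: σ(428) · Id(428/428) = 756 · 1 = 756
Summing: (σ * Id)(428) = 428 + 642 + 749 + 432 + 648 + 756 = 3655.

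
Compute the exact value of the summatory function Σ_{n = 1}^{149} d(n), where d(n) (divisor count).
Σ_{n ≤ 149} d(n) = 768

Compute d(n) for each 1 ≤ n ≤ 149: d(1) = 1, d(2) = 2, d(3) = 2, d(4) = 3, d(5) = 2, d(6) = 4, d(7) = 2, d(8) = 4, d(9) = 3, d(10) = 4, d(11) = 2, d(12) = 6, d(13) = 2, d(14) = 4, d(15) = 4, d(16) = 5, d(17) = 2, d(18) = 6, d(19) = 2, d(20) = 6, d(21) = 4, d(22) = 4, d(23) = 2, d(24) = 8, d(25) = 3, d(26) = 4, d(27) = 4, d(28) = 6, d(29) = 2, d(30) = 8, d(31) = 2, d(32) = 6, d(33) = 4, d(34) = 4, d(35) = 4, d(36) = 9, d(37) = 2, d(38) = 4, d(39) = 4, d(40) = 8, d(41) = 2, d(42) = 8, d(43) = 2, d(44) = 6, d(45) = 6, d(46) = 4, d(47) = 2, d(48) = 10, d(49) = 3, d(50) = 6, d(51) = 4, d(52) = 6, d(53) = 2, d(54) = 8, d(55) = 4, d(56) = 8, d(57) = 4, d(58) = 4, d(59) = 2, d(60) = 12, d(61) = 2, d(62) = 4, d(63) = 6, d(64) = 7, d(65) = 4, d(66) = 8, d(67) = 2, d(68) = 6, d(69) = 4, d(70) = 8, d(71) = 2, d(72) = 12, d(73) = 2, d(74) = 4, d(75) = 6, d(76) = 6, d(77) = 4, d(78) = 8, d(79) = 2, d(80) = 10, d(81) = 5, d(82) = 4, d(83) = 2, d(84) = 12, d(85) = 4, d(86) = 4, d(87) = 4, d(88) = 8, d(89) = 2, d(90) = 12, d(91) = 4, d(92) = 6, d(93) = 4, d(94) = 4, d(95) = 4, d(96) = 12, d(97) = 2, d(98) = 6, d(99) = 6, d(100) = 9, d(101) = 2, d(102) = 8, d(103) = 2, d(104) = 8, d(105) = 8, d(106) = 4, d(107) = 2, d(108) = 12, d(109) = 2, d(110) = 8, d(111) = 4, d(112) = 10, d(113) = 2, d(114) = 8, d(115) = 4, d(116) = 6, d(117) = 6, d(118) = 4, d(119) = 4, d(120) = 16, d(121) = 3, d(122) = 4, d(123) = 4, d(124) = 6, d(125) = 4, d(126) = 12, d(127) = 2, d(128) = 8, d(129) = 4, d(130) = 8, d(131) = 2, d(132) = 12, d(133) = 4, d(134) = 4, d(135) = 8, d(136) = 8, d(137) = 2, d(138) = 8, d(139) = 2, d(140) = 12, d(141) = 4, d(142) = 4, d(143) = 4, d(144) = 15, d(145) = 4, d(146) = 4, d(147) = 6, d(148) = 6, d(149) = 2. Summing all 149 values: 768. (Dirichlet's divisor formula: Σ_{n ≤ x} d(n) = x ln(x) + (2γ − 1) x + O(√x). For x = 149, the asymptotic estimate is ≈ 768.60.)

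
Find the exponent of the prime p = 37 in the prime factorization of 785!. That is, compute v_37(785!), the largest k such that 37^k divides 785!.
v_37(785!) = 21

Legendre's formula: v_p(n!) = Σ_{k ≥ 1} ⌊n / p^k⌋. For p = 37, n = 785, the terms are:
  ⌊785/37^1⌋ = ⌊785/37⌋ = 21
(the next term ⌊785/37^2⌋ = 0, terminating the sum). Summing: v_37(785!) = 21 = 21.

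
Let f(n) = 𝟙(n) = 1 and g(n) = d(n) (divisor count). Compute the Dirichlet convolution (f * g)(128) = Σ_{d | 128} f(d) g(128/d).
(𝟙 * d)(128) = 36

Divisors of 128: [1, 2, 4, 8, 16, 32, 64, 128]. For each d | 128:
  d = 1: 𝟙(1) · d(128/1) = 1 · 8 = 8
  d = 2: 𝟙(2) · d(128/2) = 1 · 7 = 7
  d = 4: 𝟙(4) · d(128/4) = 1 · 6 = 6
  d = 8: 𝟙(8) · d(128/8) = 1 · 5 = 5
  d = 16: 𝟙(16) · d(128/16) = 1 · 4 = 4
  d = 32: 𝟙(32) · d(128/32) = 1 · 3 = 3
  d = 64: 𝟙(64) · d(128/64) = 1 · 2 = 2
  d = 128: 𝟙(128) · d(128/128) = 1 · 1 = 1
Summing: (𝟙 * d)(128) = 8 + 7 + 6 + 5 + 4 + 3 + 2 + 1 = 36.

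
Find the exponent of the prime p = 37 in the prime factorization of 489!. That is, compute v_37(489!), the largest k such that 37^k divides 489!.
v_37(489!) = 13

Legendre's formula: v_p(n!) = Σ_{k ≥ 1} ⌊n / p^k⌋. For p = 37, n = 489, the terms are:
  ⌊489/37^1⌋ = ⌊489/37⌋ = 13
(the next term ⌊489/37^2⌋ = 0, terminating the sum). Summing: v_37(489!) = 13 = 13.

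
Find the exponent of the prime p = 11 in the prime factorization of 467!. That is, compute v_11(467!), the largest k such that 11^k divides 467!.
v_11(467!) = 45

Legendre's formula: v_p(n!) = Σ_{k ≥ 1} ⌊n / p^k⌋. For p = 11, n = 467, the terms are:
  ⌊467/11^1⌋ = ⌊467/11⌋ = 42
  ⌊467/11^2⌋ = ⌊467/121⌋ = 3
(the next term ⌊467/11^3⌋ = 0, terminating the sum). Summing: v_11(467!) = 42 + 3 = 45.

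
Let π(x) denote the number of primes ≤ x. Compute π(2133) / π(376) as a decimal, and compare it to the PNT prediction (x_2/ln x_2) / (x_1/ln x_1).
π(2133)/π(376) = 321/74 ≈ 4.3378;  PNT prediction ≈ 4.3883.

π(376) = 74 and π(2133) = 321, so π(2133)/π(376) ≈ 4.3378. The PNT-predicted ratio is (2133/ln(2133)) / (376/ln(376)) ≈ 4.3883. The two agree to within a few percent, as expected.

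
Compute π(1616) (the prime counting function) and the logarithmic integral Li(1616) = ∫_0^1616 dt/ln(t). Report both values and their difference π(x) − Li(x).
π(1616) = 255;  Li(1616) ≈ 263.59;  π(x) − Li(x) ≈ -8.59.

Direct count of primes ≤ 1616 gives π(1616) = 255. Numerical evaluation of the logarithmic integral gives Li(1616) ≈ 263.59. The difference π(x) − Li(x) ≈ -8.59 is typically negative for small/moderate x (Li(x) overestimates), though Littlewood's theorem shows this sign changes infinitely often.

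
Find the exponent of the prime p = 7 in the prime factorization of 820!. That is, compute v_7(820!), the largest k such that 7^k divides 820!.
v_7(820!) = 135

Legendre's formula: v_p(n!) = Σ_{k ≥ 1} ⌊n / p^k⌋. For p = 7, n = 820, the terms are:
  ⌊820/7^1⌋ = ⌊820/7⌋ = 117
  ⌊820/7^2⌋ = ⌊820/49⌋ = 16
  ⌊820/7^3⌋ = ⌊820/343⌋ = 2
(the next term ⌊820/7^4⌋ = 0, terminating the sum). Summing: v_7(820!) = 117 + 16 + 2 = 135.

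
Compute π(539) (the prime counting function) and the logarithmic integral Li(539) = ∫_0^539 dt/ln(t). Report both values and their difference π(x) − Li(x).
π(539) = 99;  Li(539) ≈ 108.03;  π(x) − Li(x) ≈ -9.03.

Direct count of primes ≤ 539 gives π(539) = 99. Numerical evaluation of the logarithmic integral gives Li(539) ≈ 108.03. The difference π(x) − Li(x) ≈ -9.03 is typically negative for small/moderate x (Li(x) overestimates), though Littlewood's theorem shows this sign changes infinitely often.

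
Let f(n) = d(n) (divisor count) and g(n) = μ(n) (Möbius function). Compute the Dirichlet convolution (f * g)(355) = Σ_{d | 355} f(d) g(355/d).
(d * μ)(355) = 1

Divisors of 355: [1, 5, 71, 355]. For each d | 355:
  d = 1: d(1) · μ(355/1) = 1 · 1 = 1
  d = 5: d(5) · μ(355/5) = 2 · -1 = -2
  d = 71: d(71) · μ(355/71) = 2 · -1 = -2
  d = 355: d(355) · μ(355/355) = 4 · 1 = 4
Summing: (d * μ)(355) = 1 + -2 + -2 + 4 = 1.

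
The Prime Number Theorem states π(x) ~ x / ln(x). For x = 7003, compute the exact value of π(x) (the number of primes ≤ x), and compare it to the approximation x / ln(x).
π(7003) = 901;  x/ln(x) ≈ 790.93;  relative error ≈ 12.22%.

Directly count primes up to 7003: π(7003) = 901. The PNT approximation gives 7003/ln(7003) ≈ 7003/8.85409 ≈ 790.93. Relative error (π(x) − x/ln(x)) / π(x) ≈ 12.22%; the approximation is known to undercount slightly (Li(x) is a better estimate).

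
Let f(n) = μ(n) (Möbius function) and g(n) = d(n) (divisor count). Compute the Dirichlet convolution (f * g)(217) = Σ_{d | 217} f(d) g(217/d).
(μ * d)(217) = 1

Divisors of 217: [1, 7, 31, 217]. For each d | 217:
  d = 1: μ(1) · d(217/1) = 1 · 4 = 4
  d = 7: μ(7) · d(217/7) = -1 · 2 = -2
  d = 31: μ(31) · d(217/31) = -1 · 2 = -2
  d = 217: μ(217) · d(217/217) = 1 · 1 = 1
Summing: (μ * d)(217) = 4 + -2 + -2 + 1 = 1.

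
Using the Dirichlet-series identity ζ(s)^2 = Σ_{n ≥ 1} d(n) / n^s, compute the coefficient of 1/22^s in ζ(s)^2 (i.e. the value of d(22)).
d(22) = 4

ζ(s)^2 = (Σ 1/m^s)(Σ 1/k^s). The coefficient of 1/n^s in the product is the number of ordered pairs (m, k) with mk = n, which equals d(n). For n = 22, divisors are [1, 2, 11, 22], so d(22) = 4.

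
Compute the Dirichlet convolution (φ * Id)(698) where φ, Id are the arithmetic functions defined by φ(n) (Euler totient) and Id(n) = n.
(φ * Id)(698) = 2091

Divisors of 698: [1, 2, 349, 698]. For each d | 698:
  d = 1: φ(1) · Id(698/1) = 1 · 698 = 698
  d = 2: φ(2) · Id(698/2) = 1 · 349 = 349
  d = 349: φ(349) · Id(698/349) = 348 · 2 = 696
  d = 698: φ(698) · Id(698/698) = 348 · 1 = 348
Summing: (φ * Id)(698) = 698 + 349 + 696 + 348 = 2091.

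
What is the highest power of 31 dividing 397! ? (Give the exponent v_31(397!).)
v_31(397!) = 12

Legendre's formula: v_p(n!) = Σ_{k ≥ 1} ⌊n / p^k⌋. For p = 31, n = 397, the terms are:
  ⌊397/31^1⌋ = ⌊397/31⌋ = 12
(the next term ⌊397/31^2⌋ = 0, terminating the sum). Summing: v_31(397!) = 12 = 12.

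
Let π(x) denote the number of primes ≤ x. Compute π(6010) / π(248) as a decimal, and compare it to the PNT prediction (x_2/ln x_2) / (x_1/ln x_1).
π(6010)/π(248) = 784/53 ≈ 14.7925;  PNT prediction ≈ 15.3556.

π(248) = 53 and π(6010) = 784, so π(6010)/π(248) ≈ 14.7925. The PNT-predicted ratio is (6010/ln(6010)) / (248/ln(248)) ≈ 15.3556. The two agree to within a few percent, as expected.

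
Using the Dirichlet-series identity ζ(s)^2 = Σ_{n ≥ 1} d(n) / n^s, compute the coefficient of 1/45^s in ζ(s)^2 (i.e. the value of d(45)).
d(45) = 6

ζ(s)^2 = (Σ 1/m^s)(Σ 1/k^s). The coefficient of 1/n^s in the product is the number of ordered pairs (m, k) with mk = n, which equals d(n). For n = 45, divisors are [1, 3, 5, 9, 15, 45], so d(45) = 6.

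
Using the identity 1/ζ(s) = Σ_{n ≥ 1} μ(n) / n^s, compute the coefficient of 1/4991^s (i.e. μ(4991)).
μ(4991) = -1

Factor n = 4991 = 7 · 23 · 31. μ(n) = 0 if any exponent ≥ 2 (not squarefree); otherwise μ(n) = (−1)^{ω(n)} where ω(n) is the number of distinct prime factors. Applying: μ(4991) = -1.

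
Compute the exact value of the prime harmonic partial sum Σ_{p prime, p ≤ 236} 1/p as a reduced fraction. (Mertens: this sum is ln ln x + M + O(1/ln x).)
Σ 1/p = 8762990377702925264993654890050782886250854676753323401606562622367345144099360398279019780479/4445236185272185438169240794291312557432222642727183809026451438704160103479600800432029464270

π(236) = 51, so the primes ≤ 236 are [2, 3, 5, 7, 11, 13, 17, 19, 23, 29, 31, 37, 41, 43, 47, 53, 59, 61, 67, 71, 73, 79, 83, 89, 97, 101, 103, 107, 109, 113, 127, 131, 137, 139, 149, 151, 157, 163, 167, 173, 179, 181, 191, 193, 197, 199, 211, 223, 227, 229, 233]. Summing 1/p over these primes: 8762990377702925264993654890050782886250854676753323401606562622367345144099360398279019780479/4445236185272185438169240794291312557432222642727183809026451438704160103479600800432029464270 ≈ 1.9713. Mertens estimate ln ln(236) + 0.2615 ≈ 1.9596.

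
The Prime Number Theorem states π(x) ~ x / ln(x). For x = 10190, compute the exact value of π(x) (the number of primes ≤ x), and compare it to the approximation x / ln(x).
π(10190) = 1251;  x/ln(x) ≈ 1104.11;  relative error ≈ 11.74%.

Directly count primes up to 10190: π(10190) = 1251. The PNT approximation gives 10190/ln(10190) ≈ 10190/9.22916 ≈ 1104.11. Relative error (π(x) − x/ln(x)) / π(x) ≈ 11.74%; the approximation is known to undercount slightly (Li(x) is a better estimate).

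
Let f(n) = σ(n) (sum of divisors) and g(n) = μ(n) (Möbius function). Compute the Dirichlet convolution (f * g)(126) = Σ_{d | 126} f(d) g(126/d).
(σ * μ)(126) = 126

Divisors of 126: [1, 2, 3, 6, 7, 9, 14, 18, 21, 42, 63, 126]. For each d | 126:
  d = 1: σ(1) · μ(126/1) = 1 · 0 = 0
  d = 2: σ(2) · μ(126/2) = 3 · 0 = 0
  d = 3: σ(3) · μ(126/3) = 4 · -1 = -4
  d = 6: σ(6) · μ(126/6) = 12 · 1 = 12
  d = 7: σ(7) · μ(126/7) = 8 · 0 = 0
  d = 9: σ(9) · μ(126/9) = 13 · 1 = 13
  d = 14: σ(14) · μ(126/14) = 24 · 0 = 0
  d = 18: σ(18) · μ(126/18) = 39 · -1 = -39
  d = 21: σ(21) · μ(126/21) = 32 · 1 = 32
  d = 42: σ(42) · μ(126/42) = 96 · -1 = -96
  d = 63: σ(63) · μ(126/63) = 104 · -1 = -104
  d = 126: σ(126) · μ(126/126) = 312 · 1 = 312
Summing: (σ * μ)(126) = 0 + 0 + -4 + 12 + 0 + 13 + 0 + -39 + 32 + -96 + -104 + 312 = 126.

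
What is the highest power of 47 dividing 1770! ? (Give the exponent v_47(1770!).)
v_47(1770!) = 37

Legendre's formula: v_p(n!) = Σ_{k ≥ 1} ⌊n / p^k⌋. For p = 47, n = 1770, the terms are:
  ⌊1770/47^1⌋ = ⌊1770/47⌋ = 37
(the next term ⌊1770/47^2⌋ = 0, terminating the sum). Summing: v_47(1770!) = 37 = 37.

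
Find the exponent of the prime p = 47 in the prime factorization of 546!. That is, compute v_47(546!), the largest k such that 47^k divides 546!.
v_47(546!) = 11

Legendre's formula: v_p(n!) = Σ_{k ≥ 1} ⌊n / p^k⌋. For p = 47, n = 546, the terms are:
  ⌊546/47^1⌋ = ⌊546/47⌋ = 11
(the next term ⌊546/47^2⌋ = 0, terminating the sum). Summing: v_47(546!) = 11 = 11.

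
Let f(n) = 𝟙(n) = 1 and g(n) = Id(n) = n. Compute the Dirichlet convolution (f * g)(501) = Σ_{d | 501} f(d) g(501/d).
(𝟙 * Id)(501) = 672

Divisors of 501: [1, 3, 167, 501]. For each d | 501:
  d = 1: 𝟙(1) · Id(501/1) = 1 · 501 = 501
  d = 3: 𝟙(3) · Id(501/3) = 1 · 167 = 167
  d = 167: 𝟙(167) · Id(501/167) = 1 · 3 = 3
  d = 501: 𝟙(501) · Id(501/501) = 1 · 1 = 1
Summing: (𝟙 * Id)(501) = 501 + 167 + 3 + 1 = 672.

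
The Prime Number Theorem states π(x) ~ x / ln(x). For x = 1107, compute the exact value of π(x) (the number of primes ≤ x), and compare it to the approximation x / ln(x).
π(1107) = 185;  x/ln(x) ≈ 157.93;  relative error ≈ 14.63%.

Directly count primes up to 1107: π(1107) = 185. The PNT approximation gives 1107/ln(1107) ≈ 1107/7.00941 ≈ 157.93. Relative error (π(x) − x/ln(x)) / π(x) ≈ 14.63%; the approximation is known to undercount slightly (Li(x) is a better estimate).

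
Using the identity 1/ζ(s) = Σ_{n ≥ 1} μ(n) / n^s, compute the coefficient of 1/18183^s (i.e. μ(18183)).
μ(18183) = 1

Factor n = 18183 = 3 · 11 · 19 · 29. μ(n) = 0 if any exponent ≥ 2 (not squarefree); otherwise μ(n) = (−1)^{ω(n)} where ω(n) is the number of distinct prime factors. Applying: μ(18183) = 1.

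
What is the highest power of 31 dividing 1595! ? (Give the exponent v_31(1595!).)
v_31(1595!) = 52

Legendre's formula: v_p(n!) = Σ_{k ≥ 1} ⌊n / p^k⌋. For p = 31, n = 1595, the terms are:
  ⌊1595/31^1⌋ = ⌊1595/31⌋ = 51
  ⌊1595/31^2⌋ = ⌊1595/961⌋ = 1
(the next term ⌊1595/31^3⌋ = 0, terminating the sum). Summing: v_31(1595!) = 51 + 1 = 52.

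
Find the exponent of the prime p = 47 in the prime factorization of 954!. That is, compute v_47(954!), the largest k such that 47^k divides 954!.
v_47(954!) = 20

Legendre's formula: v_p(n!) = Σ_{k ≥ 1} ⌊n / p^k⌋. For p = 47, n = 954, the terms are:
  ⌊954/47^1⌋ = ⌊954/47⌋ = 20
(the next term ⌊954/47^2⌋ = 0, terminating the sum). Summing: v_47(954!) = 20 = 20.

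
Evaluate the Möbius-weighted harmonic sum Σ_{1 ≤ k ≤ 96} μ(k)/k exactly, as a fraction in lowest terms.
Σ μ(k)/k = 164165993590198279544427554326659/3961456982724258461775089600226385

Values of μ(k) for 1 ≤ k ≤ 96: μ(1) = 1, μ(2) = -1, μ(3) = -1, μ(5) = -1, μ(6) = 1, μ(7) = -1, μ(10) = 1, μ(11) = -1, μ(13) = -1, μ(14) = 1, μ(15) = 1, μ(17) = -1, μ(19) = -1, μ(21) = 1, μ(22) = 1, μ(23) = -1, μ(26) = 1, μ(29) = -1, μ(30) = -1, μ(31) = -1, μ(33) = 1, μ(34) = 1, μ(35) = 1, μ(37) = -1, μ(38) = 1, μ(39) = 1, μ(41) = -1, μ(42) = -1, μ(43) = -1, μ(46) = 1, μ(47) = -1, μ(51) = 1, μ(53) = -1, μ(55) = 1, μ(57) = 1, μ(58) = 1, μ(59) = -1, μ(61) = -1, μ(62) = 1, μ(65) = 1, μ(66) = -1, μ(67) = -1, μ(69) = 1, μ(70) = -1, μ(71) = -1, μ(73) = -1, μ(74) = 1, μ(77) = 1, μ(78) = -1, μ(79) = -1, μ(82) = 1, μ(83) = -1, μ(85) = 1, μ(86) = 1, μ(87) = 1, μ(89) = -1, μ(91) = 1, μ(93) = 1, μ(94) = 1, μ(95) = 1, with μ = 0 on non-squarefree integers. Summing μ(k)/k for k where μ(k) ≠ 0 gives 164165993590198279544427554326659/3961456982724258461775089600226385 ≈ 0.0414. (PNT ⟺ this sum → 0 as n → ∞.)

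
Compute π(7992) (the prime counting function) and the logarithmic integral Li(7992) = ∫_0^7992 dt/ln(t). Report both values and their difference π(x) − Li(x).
π(7992) = 1006;  Li(7992) ≈ 1025.53;  π(x) − Li(x) ≈ -19.53.

Direct count of primes ≤ 7992 gives π(7992) = 1006. Numerical evaluation of the logarithmic integral gives Li(7992) ≈ 1025.53. The difference π(x) − Li(x) ≈ -19.53 is typically negative for small/moderate x (Li(x) overestimates), though Littlewood's theorem shows this sign changes infinitely often.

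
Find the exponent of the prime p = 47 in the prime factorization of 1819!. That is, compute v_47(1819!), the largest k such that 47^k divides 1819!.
v_47(1819!) = 38

Legendre's formula: v_p(n!) = Σ_{k ≥ 1} ⌊n / p^k⌋. For p = 47, n = 1819, the terms are:
  ⌊1819/47^1⌋ = ⌊1819/47⌋ = 38
(the next term ⌊1819/47^2⌋ = 0, terminating the sum). Summing: v_47(1819!) = 38 = 38.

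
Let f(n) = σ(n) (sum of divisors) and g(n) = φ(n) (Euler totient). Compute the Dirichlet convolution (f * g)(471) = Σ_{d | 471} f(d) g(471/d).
(σ * φ)(471) = 1884

Divisors of 471: [1, 3, 157, 471]. For each d | 471:
  d = 1: σ(1) · φ(471/1) = 1 · 312 = 312
  d = 3: σ(3) · φ(471/3) = 4 · 156 = 624
  d = 157: σ(157) · φ(471/157) = 158 · 2 = 316
  d = 471: σ(471) · φ(471/471) = 632 · 1 = 632
Summing: (σ * φ)(471) = 312 + 624 + 316 + 632 = 1884.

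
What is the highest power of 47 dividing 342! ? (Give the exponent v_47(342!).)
v_47(342!) = 7

Legendre's formula: v_p(n!) = Σ_{k ≥ 1} ⌊n / p^k⌋. For p = 47, n = 342, the terms are:
  ⌊342/47^1⌋ = ⌊342/47⌋ = 7
(the next term ⌊342/47^2⌋ = 0, terminating the sum). Summing: v_47(342!) = 7 = 7.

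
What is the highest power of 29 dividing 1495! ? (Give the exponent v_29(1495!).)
v_29(1495!) = 52

Legendre's formula: v_p(n!) = Σ_{k ≥ 1} ⌊n / p^k⌋. For p = 29, n = 1495, the terms are:
  ⌊1495/29^1⌋ = ⌊1495/29⌋ = 51
  ⌊1495/29^2⌋ = ⌊1495/841⌋ = 1
(the next term ⌊1495/29^3⌋ = 0, terminating the sum). Summing: v_29(1495!) = 51 + 1 = 52.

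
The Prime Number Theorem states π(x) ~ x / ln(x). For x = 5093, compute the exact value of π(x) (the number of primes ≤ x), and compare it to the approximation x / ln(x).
π(5093) = 680;  x/ln(x) ≈ 596.68;  relative error ≈ 12.25%.

Directly count primes up to 5093: π(5093) = 680. The PNT approximation gives 5093/ln(5093) ≈ 5093/8.53562 ≈ 596.68. Relative error (π(x) − x/ln(x)) / π(x) ≈ 12.25%; the approximation is known to undercount slightly (Li(x) is a better estimate).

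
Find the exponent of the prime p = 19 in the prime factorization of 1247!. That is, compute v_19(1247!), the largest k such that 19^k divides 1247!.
v_19(1247!) = 68

Legendre's formula: v_p(n!) = Σ_{k ≥ 1} ⌊n / p^k⌋. For p = 19, n = 1247, the terms are:
  ⌊1247/19^1⌋ = ⌊1247/19⌋ = 65
  ⌊1247/19^2⌋ = ⌊1247/361⌋ = 3
(the next term ⌊1247/19^3⌋ = 0, terminating the sum). Summing: v_19(1247!) = 65 + 3 = 68.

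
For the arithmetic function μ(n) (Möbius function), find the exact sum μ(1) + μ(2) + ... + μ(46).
Σ_{n ≤ 46} μ(n) = -2

Compute μ(n) for each 1 ≤ n ≤ 46: μ(1) = 1, μ(2) = -1, μ(3) = -1, μ(4) = 0, μ(5) = -1, μ(6) = 1, μ(7) = -1, μ(8) = 0, μ(9) = 0, μ(10) = 1, μ(11) = -1, μ(12) = 0, μ(13) = -1, μ(14) = 1, μ(15) = 1, μ(16) = 0, μ(17) = -1, μ(18) = 0, μ(19) = -1, μ(20) = 0, μ(21) = 1, μ(22) = 1, μ(23) = -1, μ(24) = 0, μ(25) = 0, μ(26) = 1, μ(27) = 0, μ(28) = 0, μ(29) = -1, μ(30) = -1, μ(31) = -1, μ(32) = 0, μ(33) = 1, μ(34) = 1, μ(35) = 1, μ(36) = 0, μ(37) = -1, μ(38) = 1, μ(39) = 1, μ(40) = 0, μ(41) = -1, μ(42) = -1, μ(43) = -1, μ(44) = 0, μ(45) = 0, μ(46) = 1. Summing all 46 values: -2. (Mertens function M(x) = Σ_{n ≤ x} μ(n); on average M(x) should be small (PNT ⟺ M(x) = o(x)).)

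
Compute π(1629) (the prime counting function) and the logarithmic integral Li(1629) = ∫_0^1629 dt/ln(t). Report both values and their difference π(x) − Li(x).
π(1629) = 258;  Li(1629) ≈ 265.35;  π(x) − Li(x) ≈ -7.35.

Direct count of primes ≤ 1629 gives π(1629) = 258. Numerical evaluation of the logarithmic integral gives Li(1629) ≈ 265.35. The difference π(x) − Li(x) ≈ -7.35 is typically negative for small/moderate x (Li(x) overestimates), though Littlewood's theorem shows this sign changes infinitely often.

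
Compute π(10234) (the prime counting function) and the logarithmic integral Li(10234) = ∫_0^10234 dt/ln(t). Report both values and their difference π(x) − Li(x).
π(10234) = 1254;  Li(10234) ≈ 1271.51;  π(x) − Li(x) ≈ -17.51.

Direct count of primes ≤ 10234 gives π(10234) = 1254. Numerical evaluation of the logarithmic integral gives Li(10234) ≈ 1271.51. The difference π(x) − Li(x) ≈ -17.51 is typically negative for small/moderate x (Li(x) overestimates), though Littlewood's theorem shows this sign changes infinitely often.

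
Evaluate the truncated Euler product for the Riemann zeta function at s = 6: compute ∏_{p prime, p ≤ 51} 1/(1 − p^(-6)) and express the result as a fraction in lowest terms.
∏ = 739922824862544451640166694180680765476614483998462834502498139791315/727309058868145310276350820375862045292293308126790710400267935809536

The primes p ≤ 51 are [2, 3, 5, 7, 11, 13, 17, 19, 23, 29, 31, 37, 41, 43, 47]. For each prime, (1 − 1/p^6)^(-1) = p^6 / (p^6 − 1). The product is (1 − 1/2^6)^(-1), (1 − 1/3^6)^(-1), (1 − 1/5^6)^(-1), (1 − 1/7^6)^(-1), (1 − 1/11^6)^(-1), (1 − 1/13^6)^(-1), (1 − 1/17^6)^(-1), (1 − 1/19^6)^(-1), (1 − 1/23^6)^(-1), (1 − 1/29^6)^(-1), (1 − 1/31^6)^(-1), (1 − 1/37^6)^(-1), (1 − 1/41^6)^(-1), (1 − 1/43^6)^(-1), (1 − 1/47^6)^(-1) = ∏ p^6 / (p^6 − 1) = 739922824862544451640166694180680765476614483998462834502498139791315/727309058868145310276350820375862045292293308126790710400267935809536.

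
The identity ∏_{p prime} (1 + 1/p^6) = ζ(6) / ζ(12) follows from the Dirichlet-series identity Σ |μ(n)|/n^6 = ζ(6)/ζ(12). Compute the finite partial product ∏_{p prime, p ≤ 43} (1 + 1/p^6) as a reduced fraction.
∏ = 1359712698137872510059489328104656331148295030771712937358491632747920000/1336862024495300077504819810119357413472366273194284637902602168232026717

The primes p ≤ 43 are [2, 3, 5, 7, 11, 13, 17, 19, 23, 29, 31, 37, 41, 43]. For each, (1 + 1/p^6) = (p^6 + 1)/p^6. Multiplying these fractions over p ∈ [2, 3, 5, 7, 11, 13, 17, 19, 23, 29, 31, 37, 41, 43] gives 1359712698137872510059489328104656331148295030771712937358491632747920000/1336862024495300077504819810119357413472366273194284637902602168232026717. (In the limit P → ∞ this tends to ζ(6)/ζ(12).)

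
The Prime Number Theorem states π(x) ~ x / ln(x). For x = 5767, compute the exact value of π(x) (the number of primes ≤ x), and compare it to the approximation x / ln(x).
π(5767) = 757;  x/ln(x) ≈ 665.94;  relative error ≈ 12.03%.

Directly count primes up to 5767: π(5767) = 757. The PNT approximation gives 5767/ln(5767) ≈ 5767/8.65991 ≈ 665.94. Relative error (π(x) − x/ln(x)) / π(x) ≈ 12.03%; the approximation is known to undercount slightly (Li(x) is a better estimate).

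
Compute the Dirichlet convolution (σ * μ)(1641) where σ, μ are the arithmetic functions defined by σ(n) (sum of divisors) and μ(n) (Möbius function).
(σ * μ)(1641) = 1641

Divisors of 1641: [1, 3, 547, 1641]. For each d | 1641:
  d = 1: σ(1) · μ(1641/1) = 1 · 1 = 1
  d = 3: σ(3) · μ(1641/3) = 4 · -1 = -4
  d = 547: σ(547) · μ(1641/547) = 548 · -1 = -548
  d = 1641: σ(1641) · μ(1641/1641) = 2192 · 1 = 2192
Summing: (σ * μ)(1641) = 1 + -4 + -548 + 2192 = 1641.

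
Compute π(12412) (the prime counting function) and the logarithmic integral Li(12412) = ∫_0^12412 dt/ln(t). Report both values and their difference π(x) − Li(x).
π(12412) = 1481;  Li(12412) ≈ 1504.88;  π(x) − Li(x) ≈ -23.88.

Direct count of primes ≤ 12412 gives π(12412) = 1481. Numerical evaluation of the logarithmic integral gives Li(12412) ≈ 1504.88. The difference π(x) − Li(x) ≈ -23.88 is typically negative for small/moderate x (Li(x) overestimates), though Littlewood's theorem shows this sign changes infinitely often.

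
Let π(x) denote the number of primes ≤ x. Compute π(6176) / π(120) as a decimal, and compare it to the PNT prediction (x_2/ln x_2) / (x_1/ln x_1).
π(6176)/π(120) = 804/30 ≈ 26.8000;  PNT prediction ≈ 28.2292.

π(120) = 30 and π(6176) = 804, so π(6176)/π(120) ≈ 26.8000. The PNT-predicted ratio is (6176/ln(6176)) / (120/ln(120)) ≈ 28.2292. The two agree to within a few percent, as expected.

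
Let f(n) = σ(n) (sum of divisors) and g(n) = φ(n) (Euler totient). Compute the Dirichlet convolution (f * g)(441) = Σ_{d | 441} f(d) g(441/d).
(σ * φ)(441) = 3969

Divisors of 441: [1, 3, 7, 9, 21, 49, 63, 147, 441]. For each d | 441:
  d = 1: σ(1) · φ(441/1) = 1 · 252 = 252
  d = 3: σ(3) · φ(441/3) = 4 · 84 = 336
  d = 7: σ(7) · φ(441/7) = 8 · 36 = 288
  d = 9: σ(9) · φ(441/9) = 13 · 42 = 546
  d = 21: σ(21) · φ(441/21) = 32 · 12 = 384
  d = 49: σ(49) · φ(441/49) = 57 · 6 = 342
  d = 63: σ(63) · φ(441/63) = 104 · 6 = 624
  d = 147: σ(147) · φ(441/147) = 228 · 2 = 456
  d = 441: σ(441) · φ(441/441) = 741 · 1 = 741
Summing: (σ * φ)(441) = 252 + 336 + 288 + 546 + 384 + 342 + 624 + 456 + 741 = 3969.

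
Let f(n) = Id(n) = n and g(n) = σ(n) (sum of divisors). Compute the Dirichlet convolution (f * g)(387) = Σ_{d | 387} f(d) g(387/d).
(Id * σ)(387) = 2958

Divisors of 387: [1, 3, 9, 43, 129, 387]. For each d | 387:
  d = 1: Id(1) · σ(387/1) = 1 · 572 = 572
  d = 3: Id(3) · σ(387/3) = 3 · 176 = 528
  d = 9: Id(9) · σ(387/9) = 9 · 44 = 396
  d = 43: Id(43) · σ(387/43) = 43 · 13 = 559
  d = 129: Id(129) · σ(387/129) = 129 · 4 = 516
  d = 387: Id(387) · σ(387/387) = 387 · 1 = 387
Summing: (Id * σ)(387) = 572 + 528 + 396 + 559 + 516 + 387 = 2958.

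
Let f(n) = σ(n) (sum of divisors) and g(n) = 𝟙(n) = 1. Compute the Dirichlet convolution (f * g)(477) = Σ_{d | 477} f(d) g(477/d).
(σ * 𝟙)(477) = 990

Divisors of 477: [1, 3, 9, 53, 159, 477]. For each d | 477:
  d = 1: σ(1) · 𝟙(477/1) = 1 · 1 = 1
  d = 3: σ(3) · 𝟙(477/3) = 4 · 1 = 4
  d = 9: σ(9) · 𝟙(477/9) = 13 · 1 = 13
  d = 53: σ(53) · 𝟙(477/53) = 54 · 1 = 54
  d = 159: σ(159) · 𝟙(477/159) = 216 · 1 = 216
  d = 477: σ(477) · 𝟙(477/477) = 702 · 1 = 702
Summing: (σ * 𝟙)(477) = 1 + 4 + 13 + 54 + 216 + 702 = 990.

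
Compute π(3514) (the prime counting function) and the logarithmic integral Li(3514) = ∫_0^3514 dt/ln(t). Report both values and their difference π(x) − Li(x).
π(3514) = 490;  Li(3514) ≈ 506.32;  π(x) − Li(x) ≈ -16.32.

Direct count of primes ≤ 3514 gives π(3514) = 490. Numerical evaluation of the logarithmic integral gives Li(3514) ≈ 506.32. The difference π(x) − Li(x) ≈ -16.32 is typically negative for small/moderate x (Li(x) overestimates), though Littlewood's theorem shows this sign changes infinitely often.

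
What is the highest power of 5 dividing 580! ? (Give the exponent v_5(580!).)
v_5(580!) = 143

Legendre's formula: v_p(n!) = Σ_{k ≥ 1} ⌊n / p^k⌋. For p = 5, n = 580, the terms are:
  ⌊580/5^1⌋ = ⌊580/5⌋ = 116
  ⌊580/5^2⌋ = ⌊580/25⌋ = 23
  ⌊580/5^3⌋ = ⌊580/125⌋ = 4
(the next term ⌊580/5^4⌋ = 0, terminating the sum). Summing: v_5(580!) = 116 + 23 + 4 = 143.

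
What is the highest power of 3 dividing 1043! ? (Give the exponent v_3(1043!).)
v_3(1043!) = 517

Legendre's formula: v_p(n!) = Σ_{k ≥ 1} ⌊n / p^k⌋. For p = 3, n = 1043, the terms are:
  ⌊1043/3^1⌋ = ⌊1043/3⌋ = 347
  ⌊1043/3^2⌋ = ⌊1043/9⌋ = 115
  ⌊1043/3^3⌋ = ⌊1043/27⌋ = 38
  ⌊1043/3^4⌋ = ⌊1043/81⌋ = 12
  ⌊1043/3^5⌋ = ⌊1043/243⌋ = 4
  ⌊1043/3^6⌋ = ⌊1043/729⌋ = 1
(the next term ⌊1043/3^7⌋ = 0, terminating the sum). Summing: v_3(1043!) = 347 + 115 + 38 + 12 + 4 + 1 = 517.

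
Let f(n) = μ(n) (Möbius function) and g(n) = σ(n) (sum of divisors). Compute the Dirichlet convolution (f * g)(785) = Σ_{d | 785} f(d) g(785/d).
(μ * σ)(785) = 785

Divisors of 785: [1, 5, 157, 785]. For each d | 785:
  d = 1: μ(1) · σ(785/1) = 1 · 948 = 948
  d = 5: μ(5) · σ(785/5) = -1 · 158 = -158
  d = 157: μ(157) · σ(785/157) = -1 · 6 = -6
  d = 785: μ(785) · σ(785/785) = 1 · 1 = 1
Summing: (μ * σ)(785) = 948 + -158 + -6 + 1 = 785.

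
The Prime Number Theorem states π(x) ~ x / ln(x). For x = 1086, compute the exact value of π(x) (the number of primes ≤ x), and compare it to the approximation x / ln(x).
π(1086) = 180;  x/ln(x) ≈ 155.36;  relative error ≈ 13.69%.

Directly count primes up to 1086: π(1086) = 180. The PNT approximation gives 1086/ln(1086) ≈ 1086/6.99026 ≈ 155.36. Relative error (π(x) − x/ln(x)) / π(x) ≈ 13.69%; the approximation is known to undercount slightly (Li(x) is a better estimate).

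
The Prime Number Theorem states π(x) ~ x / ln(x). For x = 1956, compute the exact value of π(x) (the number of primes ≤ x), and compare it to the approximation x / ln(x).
π(1956) = 297;  x/ln(x) ≈ 258.09;  relative error ≈ 13.10%.

Directly count primes up to 1956: π(1956) = 297. The PNT approximation gives 1956/ln(1956) ≈ 1956/7.57866 ≈ 258.09. Relative error (π(x) − x/ln(x)) / π(x) ≈ 13.10%; the approximation is known to undercount slightly (Li(x) is a better estimate).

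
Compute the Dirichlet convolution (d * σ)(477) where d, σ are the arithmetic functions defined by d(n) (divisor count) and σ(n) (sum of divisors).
(d * σ)(477) = 1344

Divisors of 477: [1, 3, 9, 53, 159, 477]. For each d | 477:
  d = 1: d(1) · σ(477/1) = 1 · 702 = 702
  d = 3: d(3) · σ(477/3) = 2 · 216 = 432
  d = 9: d(9) · σ(477/9) = 3 · 54 = 162
  d = 53: d(53) · σ(477/53) = 2 · 13 = 26
  d = 159: d(159) · σ(477/159) = 4 · 4 = 16
  d = 477: d(477) · σ(477/477) = 6 · 1 = 6
Summing: (d * σ)(477) = 702 + 432 + 162 + 26 + 16 + 6 = 1344.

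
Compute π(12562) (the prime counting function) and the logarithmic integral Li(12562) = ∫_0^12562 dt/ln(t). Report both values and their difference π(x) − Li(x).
π(12562) = 1500;  Li(12562) ≈ 1520.79;  π(x) − Li(x) ≈ -20.79.

Direct count of primes ≤ 12562 gives π(12562) = 1500. Numerical evaluation of the logarithmic integral gives Li(12562) ≈ 1520.79. The difference π(x) − Li(x) ≈ -20.79 is typically negative for small/moderate x (Li(x) overestimates), though Littlewood's theorem shows this sign changes infinitely often.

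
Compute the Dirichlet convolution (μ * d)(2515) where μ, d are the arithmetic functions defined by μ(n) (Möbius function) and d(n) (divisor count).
(μ * d)(2515) = 1

Divisors of 2515: [1, 5, 503, 2515]. For each d | 2515:
  d = 1: μ(1) · d(2515/1) = 1 · 4 = 4
  d = 5: μ(5) · d(2515/5) = -1 · 2 = -2
  d = 503: μ(503) · d(2515/503) = -1 · 2 = -2
  d = 2515: μ(2515) · d(2515/2515) = 1 · 1 = 1
Summing: (μ * d)(2515) = 4 + -2 + -2 + 1 = 1.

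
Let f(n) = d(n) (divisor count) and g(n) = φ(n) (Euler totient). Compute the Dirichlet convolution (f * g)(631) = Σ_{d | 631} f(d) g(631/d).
(d * φ)(631) = 632

Divisors of 631: [1, 631]. For each d | 631:
  d = 1: d(1) · φ(631/1) = 1 · 630 = 630
  d = 631: d(631) · φ(631/631) = 2 · 1 = 2
Summing: (d * φ)(631) = 630 + 2 = 632.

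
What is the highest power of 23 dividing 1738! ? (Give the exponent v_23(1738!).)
v_23(1738!) = 78

Legendre's formula: v_p(n!) = Σ_{k ≥ 1} ⌊n / p^k⌋. For p = 23, n = 1738, the terms are:
  ⌊1738/23^1⌋ = ⌊1738/23⌋ = 75
  ⌊1738/23^2⌋ = ⌊1738/529⌋ = 3
(the next term ⌊1738/23^3⌋ = 0, terminating the sum). Summing: v_23(1738!) = 75 + 3 = 78.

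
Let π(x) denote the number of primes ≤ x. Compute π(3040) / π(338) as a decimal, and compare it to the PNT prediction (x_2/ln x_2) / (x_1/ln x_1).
π(3040)/π(338) = 435/68 ≈ 6.3971;  PNT prediction ≈ 6.5306.

π(338) = 68 and π(3040) = 435, so π(3040)/π(338) ≈ 6.3971. The PNT-predicted ratio is (3040/ln(3040)) / (338/ln(338)) ≈ 6.5306. The two agree to within a few percent, as expected.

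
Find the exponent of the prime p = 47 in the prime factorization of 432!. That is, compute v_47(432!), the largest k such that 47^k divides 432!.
v_47(432!) = 9

Legendre's formula: v_p(n!) = Σ_{k ≥ 1} ⌊n / p^k⌋. For p = 47, n = 432, the terms are:
  ⌊432/47^1⌋ = ⌊432/47⌋ = 9
(the next term ⌊432/47^2⌋ = 0, terminating the sum). Summing: v_47(432!) = 9 = 9.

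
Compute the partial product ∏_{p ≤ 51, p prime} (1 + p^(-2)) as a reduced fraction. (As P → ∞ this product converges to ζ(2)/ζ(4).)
∏ = 101793085732936000000000/67237345888235944242129

The primes p ≤ 51 are [2, 3, 5, 7, 11, 13, 17, 19, 23, 29, 31, 37, 41, 43, 47]. For each, (1 + 1/p^2) = (p^2 + 1)/p^2. Multiplying these fractions over p ∈ [2, 3, 5, 7, 11, 13, 17, 19, 23, 29, 31, 37, 41, 43, 47] gives 101793085732936000000000/67237345888235944242129. (In the limit P → ∞ this tends to ζ(2)/ζ(4).)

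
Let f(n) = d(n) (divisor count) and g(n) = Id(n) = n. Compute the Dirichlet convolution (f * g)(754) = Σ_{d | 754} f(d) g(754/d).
(d * Id)(754) = 1860

Divisors of 754: [1, 2, 13, 26, 29, 58, 377, 754]. For each d | 754:
  d = 1: d(1) · Id(754/1) = 1 · 754 = 754
  d = 2: d(2) · Id(754/2) = 2 · 377 = 754
  d = 13: d(13) · Id(754/13) = 2 · 58 = 116
  d = 26: d(26) · Id(754/26) = 4 · 29 = 116
  d = 29: d(29) · Id(754/29) = 2 · 26 = 52
  d = 58: d(58) · Id(754/58) = 4 · 13 = 52
  d = 377: d(377) · Id(754/377) = 4 · 2 = 8
  d = 754: d(754) · Id(754/754) = 8 · 1 = 8
Summing: (d * Id)(754) = 754 + 754 + 116 + 116 + 52 + 52 + 8 + 8 = 1860.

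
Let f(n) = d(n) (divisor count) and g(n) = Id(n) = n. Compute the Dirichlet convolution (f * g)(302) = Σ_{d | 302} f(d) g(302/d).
(d * Id)(302) = 612

Divisors of 302: [1, 2, 151, 302]. For each d | 302:
  d = 1: d(1) · Id(302/1) = 1 · 302 = 302
  d = 2: d(2) · Id(302/2) = 2 · 151 = 302
  d = 151: d(151) · Id(302/151) = 2 · 2 = 4
  d = 302: d(302) · Id(302/302) = 4 · 1 = 4
Summing: (d * Id)(302) = 302 + 302 + 4 + 4 = 612.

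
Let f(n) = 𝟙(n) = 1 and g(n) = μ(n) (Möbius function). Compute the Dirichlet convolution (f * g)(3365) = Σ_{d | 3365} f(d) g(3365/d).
(𝟙 * μ)(3365) = 0

Divisors of 3365: [1, 5, 673, 3365]. For each d | 3365:
  d = 1: 𝟙(1) · μ(3365/1) = 1 · 1 = 1
  d = 5: 𝟙(5) · μ(3365/5) = 1 · -1 = -1
  d = 673: 𝟙(673) · μ(3365/673) = 1 · -1 = -1
  d = 3365: 𝟙(3365) · μ(3365/3365) = 1 · 1 = 1
Summing: (𝟙 * μ)(3365) = 1 + -1 + -1 + 1 = 0.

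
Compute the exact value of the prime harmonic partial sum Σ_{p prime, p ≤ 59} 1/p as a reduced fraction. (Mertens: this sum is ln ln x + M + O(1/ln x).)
Σ 1/p = 3263815694539731437539/1922760350154212639070

π(59) = 17, so the primes ≤ 59 are [2, 3, 5, 7, 11, 13, 17, 19, 23, 29, 31, 37, 41, 43, 47, 53, 59]. Summing 1/p over these primes: 3263815694539731437539/1922760350154212639070 ≈ 1.6975. Mertens estimate ln ln(59) + 0.2615 ≈ 1.6670.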